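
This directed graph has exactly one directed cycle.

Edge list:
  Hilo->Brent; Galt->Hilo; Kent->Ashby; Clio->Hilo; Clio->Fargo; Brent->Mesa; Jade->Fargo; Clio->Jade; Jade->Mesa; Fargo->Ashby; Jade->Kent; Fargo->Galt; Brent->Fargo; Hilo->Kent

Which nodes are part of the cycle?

DFS with gray/black marking from Hilo:
Hilo gray
  Kent gray
    Ashby gray
    Ashby black
  Kent black
  Brent gray
    Fargo gray
      Galt gray
        Galt→Hilo: Hilo is gray → back edge
Back edge closes the cycle Hilo → Brent → Fargo → Galt → Hilo; its vertices are {Galt, Hilo, Brent, Fargo}.

Galt, Hilo, Brent, Fargo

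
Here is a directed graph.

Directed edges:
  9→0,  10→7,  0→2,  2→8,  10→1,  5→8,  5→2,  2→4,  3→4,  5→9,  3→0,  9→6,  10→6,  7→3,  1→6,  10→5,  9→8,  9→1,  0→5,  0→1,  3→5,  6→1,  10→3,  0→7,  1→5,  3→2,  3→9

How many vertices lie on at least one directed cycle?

A vertex is on a directed cycle iff it belongs to a strongly connected component of size ≥ 2 (or has a self-loop).
The vertices on cycles are {0, 1, 3, 5, 6, 7, 9} — 7 in total.

7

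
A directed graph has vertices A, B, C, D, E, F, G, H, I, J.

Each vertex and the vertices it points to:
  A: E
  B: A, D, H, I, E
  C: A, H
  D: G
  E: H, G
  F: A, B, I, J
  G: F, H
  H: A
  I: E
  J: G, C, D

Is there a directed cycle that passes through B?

Yes

B is on a cycle iff B can reach itself via ≥1 edge.
B → D → G → F → B — yes.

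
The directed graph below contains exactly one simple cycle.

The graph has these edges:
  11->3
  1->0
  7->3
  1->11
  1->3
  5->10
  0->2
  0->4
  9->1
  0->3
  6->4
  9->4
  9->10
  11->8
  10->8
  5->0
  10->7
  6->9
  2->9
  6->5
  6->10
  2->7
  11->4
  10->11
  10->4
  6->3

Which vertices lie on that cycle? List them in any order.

0, 1, 2, 9

DFS with gray/black marking from 9:
9 gray
  10 gray
    4 gray
    4 black
    7 gray
      3 gray
      3 black
    7 black
    11 gray
      8 gray
      8 black
      11→3: 3 black — skip
      11→4: 4 black — skip
    11 black
    10→8: 8 black — skip
  10 black
  1 gray
    0 gray
      0→3: 3 black — skip
      0→4: 4 black — skip
      2 gray
        2→7: 7 black — skip
        2→9: 9 is gray → back edge
Back edge closes the cycle 9 → 1 → 0 → 2 → 9; its vertices are {0, 1, 2, 9}.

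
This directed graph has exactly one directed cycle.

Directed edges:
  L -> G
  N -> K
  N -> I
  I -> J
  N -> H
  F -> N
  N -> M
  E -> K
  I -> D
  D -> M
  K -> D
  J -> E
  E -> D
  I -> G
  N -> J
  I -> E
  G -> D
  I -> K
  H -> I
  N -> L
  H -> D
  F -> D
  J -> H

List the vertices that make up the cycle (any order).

H, I, J

DFS with gray/black marking from I:
I gray
  J gray
    E gray
      D gray
        M gray
        M black
      D black
      K gray
        K→D: D black — skip
      K black
    E black
    H gray
      H→I: I is gray → back edge
Back edge closes the cycle I → J → H → I; its vertices are {H, I, J}.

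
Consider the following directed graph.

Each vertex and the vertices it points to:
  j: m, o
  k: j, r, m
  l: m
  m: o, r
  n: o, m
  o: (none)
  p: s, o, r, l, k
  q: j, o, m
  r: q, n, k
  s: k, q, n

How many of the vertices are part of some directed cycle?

A vertex is on a directed cycle iff it belongs to a strongly connected component of size ≥ 2 (or has a self-loop).
The vertices on cycles are {j, k, m, n, q, r} — 6 in total.

6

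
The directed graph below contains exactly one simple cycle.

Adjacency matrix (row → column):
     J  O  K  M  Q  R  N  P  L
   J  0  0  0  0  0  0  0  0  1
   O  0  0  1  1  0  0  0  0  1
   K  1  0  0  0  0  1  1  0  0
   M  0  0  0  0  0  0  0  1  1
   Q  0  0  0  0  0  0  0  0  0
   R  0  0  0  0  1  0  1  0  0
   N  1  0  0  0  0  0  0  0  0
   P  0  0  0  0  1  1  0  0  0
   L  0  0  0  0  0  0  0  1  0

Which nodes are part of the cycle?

DFS with gray/black marking from J:
J gray
  L gray
    P gray
      R gray
        N gray
          N→J: J is gray → back edge
Back edge closes the cycle J → L → P → R → N → J; its vertices are {J, L, N, P, R}.

J, L, N, P, R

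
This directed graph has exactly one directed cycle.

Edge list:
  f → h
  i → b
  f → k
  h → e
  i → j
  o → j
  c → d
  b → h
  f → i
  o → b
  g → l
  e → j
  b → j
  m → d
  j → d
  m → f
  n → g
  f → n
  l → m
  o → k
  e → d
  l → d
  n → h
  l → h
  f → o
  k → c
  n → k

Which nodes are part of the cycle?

f, g, l, m, n

DFS with gray/black marking from f:
f gray
  h gray
    e gray
      j gray
        d gray
        d black
      j black
      e→d: d black — skip
    e black
  h black
  n gray
    n→h: h black — skip
    g gray
      l gray
        l→h: h black — skip
        l→d: d black — skip
        m gray
          m→f: f is gray → back edge
Back edge closes the cycle f → n → g → l → m → f; its vertices are {f, g, l, m, n}.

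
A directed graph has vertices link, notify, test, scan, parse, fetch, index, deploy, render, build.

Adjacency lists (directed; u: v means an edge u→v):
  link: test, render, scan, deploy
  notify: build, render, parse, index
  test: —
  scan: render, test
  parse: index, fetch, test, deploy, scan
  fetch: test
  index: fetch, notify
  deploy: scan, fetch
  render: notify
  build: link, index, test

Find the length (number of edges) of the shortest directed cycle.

2

For each vertex v, BFS finds the shortest path from v back to v.
The shortest such closed walk is notify → render → notify, length 2.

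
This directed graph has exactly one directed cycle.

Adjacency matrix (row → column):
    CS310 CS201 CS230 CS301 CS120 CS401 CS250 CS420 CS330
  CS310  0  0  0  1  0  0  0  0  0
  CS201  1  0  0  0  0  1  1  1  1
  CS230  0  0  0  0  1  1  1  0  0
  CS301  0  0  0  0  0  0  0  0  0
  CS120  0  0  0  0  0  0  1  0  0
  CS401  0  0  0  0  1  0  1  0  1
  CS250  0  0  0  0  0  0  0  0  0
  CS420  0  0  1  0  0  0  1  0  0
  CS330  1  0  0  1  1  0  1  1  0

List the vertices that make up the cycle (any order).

CS230, CS330, CS401, CS420

DFS with gray/black marking from CS401:
CS401 gray
  CS120 gray
    CS250 gray
    CS250 black
  CS120 black
  CS330 gray
    CS330→CS120: CS120 black — skip
    CS420 gray
      CS230 gray
        CS230→CS120: CS120 black — skip
        CS230→CS250: CS250 black — skip
        CS230→CS401: CS401 is gray → back edge
Back edge closes the cycle CS401 → CS330 → CS420 → CS230 → CS401; its vertices are {CS230, CS330, CS401, CS420}.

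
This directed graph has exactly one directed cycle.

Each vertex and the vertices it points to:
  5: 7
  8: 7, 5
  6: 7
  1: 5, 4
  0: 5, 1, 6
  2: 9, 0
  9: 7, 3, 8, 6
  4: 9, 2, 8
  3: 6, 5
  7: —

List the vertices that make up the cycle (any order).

DFS with gray/black marking from 4:
4 gray
  9 gray
    7 gray
    7 black
    3 gray
      6 gray
        6→7: 7 black — skip
      6 black
      5 gray
        5→7: 7 black — skip
      5 black
    3 black
    8 gray
      8→7: 7 black — skip
      8→5: 5 black — skip
    8 black
    9→6: 6 black — skip
  9 black
  2 gray
    2→9: 9 black — skip
    0 gray
      0→5: 5 black — skip
      1 gray
        1→5: 5 black — skip
        1→4: 4 is gray → back edge
Back edge closes the cycle 4 → 2 → 0 → 1 → 4; its vertices are {0, 1, 2, 4}.

0, 1, 2, 4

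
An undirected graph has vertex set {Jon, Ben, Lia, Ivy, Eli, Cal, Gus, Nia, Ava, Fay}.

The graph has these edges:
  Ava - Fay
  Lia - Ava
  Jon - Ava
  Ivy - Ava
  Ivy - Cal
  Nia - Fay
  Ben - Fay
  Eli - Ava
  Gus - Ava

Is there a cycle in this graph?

No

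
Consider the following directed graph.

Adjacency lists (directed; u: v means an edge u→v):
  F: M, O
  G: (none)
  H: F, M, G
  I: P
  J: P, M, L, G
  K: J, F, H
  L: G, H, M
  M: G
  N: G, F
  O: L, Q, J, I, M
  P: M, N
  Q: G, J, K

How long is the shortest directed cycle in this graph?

4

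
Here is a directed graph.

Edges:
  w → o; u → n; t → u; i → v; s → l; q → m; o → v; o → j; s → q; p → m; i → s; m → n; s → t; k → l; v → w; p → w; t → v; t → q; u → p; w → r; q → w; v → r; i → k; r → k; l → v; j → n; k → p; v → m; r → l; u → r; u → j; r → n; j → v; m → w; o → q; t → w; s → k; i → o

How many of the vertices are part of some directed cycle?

A vertex is on a directed cycle iff it belongs to a strongly connected component of size ≥ 2 (or has a self-loop).
The vertices on cycles are {j, k, l, m, o, p, q, r, v, w} — 10 in total.

10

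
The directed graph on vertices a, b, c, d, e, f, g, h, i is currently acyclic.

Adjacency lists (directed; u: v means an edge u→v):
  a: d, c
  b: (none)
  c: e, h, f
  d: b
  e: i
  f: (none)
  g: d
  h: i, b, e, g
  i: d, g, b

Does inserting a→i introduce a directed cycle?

Adding a→i creates a cycle iff i can already reach a.
Explore from i: no path reaches a. The graph stays acyclic.

No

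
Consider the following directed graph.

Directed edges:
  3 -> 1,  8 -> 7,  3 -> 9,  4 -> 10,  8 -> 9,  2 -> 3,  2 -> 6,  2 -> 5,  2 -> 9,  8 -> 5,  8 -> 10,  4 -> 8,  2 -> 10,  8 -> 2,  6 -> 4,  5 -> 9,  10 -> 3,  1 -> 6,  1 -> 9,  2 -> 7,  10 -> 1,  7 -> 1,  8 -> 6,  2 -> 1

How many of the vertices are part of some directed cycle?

8

A vertex is on a directed cycle iff it belongs to a strongly connected component of size ≥ 2 (or has a self-loop).
The vertices on cycles are {1, 2, 3, 4, 6, 7, 8, 10} — 8 in total.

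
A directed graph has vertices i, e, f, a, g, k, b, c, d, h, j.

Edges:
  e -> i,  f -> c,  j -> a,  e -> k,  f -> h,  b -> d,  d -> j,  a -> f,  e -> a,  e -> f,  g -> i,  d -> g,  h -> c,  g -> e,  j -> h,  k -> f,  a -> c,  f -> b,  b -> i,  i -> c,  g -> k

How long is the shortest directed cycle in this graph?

5

For each vertex v, BFS finds the shortest path from v back to v.
The shortest such closed walk is b → d → g → e → f → b, length 5.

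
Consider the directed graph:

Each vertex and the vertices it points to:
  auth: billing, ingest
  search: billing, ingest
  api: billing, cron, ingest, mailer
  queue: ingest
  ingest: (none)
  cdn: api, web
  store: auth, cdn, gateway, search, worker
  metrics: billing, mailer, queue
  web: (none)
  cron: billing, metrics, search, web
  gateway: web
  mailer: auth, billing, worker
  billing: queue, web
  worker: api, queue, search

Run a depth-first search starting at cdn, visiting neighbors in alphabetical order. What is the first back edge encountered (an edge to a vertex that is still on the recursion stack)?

DFS from cdn (visiting neighbors in alphabetical order); mark gray on enter, black on exit:
cdn gray
  api gray
    billing gray
      queue gray
        ingest gray
        ingest black
      queue black
      web gray
      web black
    billing black
    cron gray
      cron→billing: billing black — skip
      metrics gray
        metrics→billing: billing black — skip
        mailer gray
          auth gray
            auth→billing: billing black — skip
            auth→ingest: ingest black — skip
          auth black
          mailer→billing: billing black — skip
          worker gray
            worker→api: api is gray → back edge
First back edge: worker → api.

worker→api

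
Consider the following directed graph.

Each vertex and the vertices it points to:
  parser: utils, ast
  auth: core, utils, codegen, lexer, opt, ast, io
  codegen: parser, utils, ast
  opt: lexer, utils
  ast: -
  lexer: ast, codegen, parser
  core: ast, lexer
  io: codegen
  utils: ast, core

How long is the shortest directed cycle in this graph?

4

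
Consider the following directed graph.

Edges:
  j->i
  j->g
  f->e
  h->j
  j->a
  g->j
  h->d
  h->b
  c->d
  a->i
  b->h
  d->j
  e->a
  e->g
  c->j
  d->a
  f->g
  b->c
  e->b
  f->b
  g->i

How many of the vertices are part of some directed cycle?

4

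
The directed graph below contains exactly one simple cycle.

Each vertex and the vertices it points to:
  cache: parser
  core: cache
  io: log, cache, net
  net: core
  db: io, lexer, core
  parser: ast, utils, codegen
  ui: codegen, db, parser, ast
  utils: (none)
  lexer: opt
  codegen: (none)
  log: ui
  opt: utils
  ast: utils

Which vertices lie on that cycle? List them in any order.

db, io, ui, log

DFS with gray/black marking from db:
db gray
  io gray
    log gray
      ui gray
        codegen gray
        codegen black
        ui→db: db is gray → back edge
Back edge closes the cycle db → io → log → ui → db; its vertices are {db, io, ui, log}.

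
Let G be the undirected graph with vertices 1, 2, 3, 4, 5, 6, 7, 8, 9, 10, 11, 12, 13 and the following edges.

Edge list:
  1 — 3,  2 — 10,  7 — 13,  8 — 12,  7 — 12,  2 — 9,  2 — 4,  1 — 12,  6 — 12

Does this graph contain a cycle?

DFS, tracking each vertex's parent; an edge to a visited non-parent vertex closes a cycle.
Start from 2:
visit 2 (parent –)
  visit 10 (parent 2)
    10–2: parent, skip
  visit 4 (parent 2)
    4–2: parent, skip
  visit 9 (parent 2)
    9–2: parent, skip
visit 1 (parent –)
  visit 12 (parent 1)
    visit 8 (parent 12)
      8–12: parent, skip
    visit 6 (parent 12)
      6–12: parent, skip
    visit 7 (parent 12)
      7–12: parent, skip
      visit 13 (parent 7)
        13–7: parent, skip
    12–1: parent, skip
  visit 3 (parent 1)
    3–1: parent, skip
visit 5 (parent –)
visit 11 (parent –)
No non-parent visited neighbor found — the graph is a forest.

No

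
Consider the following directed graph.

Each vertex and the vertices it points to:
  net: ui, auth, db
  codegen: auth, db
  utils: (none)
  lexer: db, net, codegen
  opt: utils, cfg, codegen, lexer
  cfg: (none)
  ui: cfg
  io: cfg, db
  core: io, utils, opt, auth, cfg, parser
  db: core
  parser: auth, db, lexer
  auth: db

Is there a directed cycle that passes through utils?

No

utils lies on a cycle iff there is a path from utils back to itself.
Exploring from utils, it never reaches itself; equivalently, its strongly connected component is a singleton.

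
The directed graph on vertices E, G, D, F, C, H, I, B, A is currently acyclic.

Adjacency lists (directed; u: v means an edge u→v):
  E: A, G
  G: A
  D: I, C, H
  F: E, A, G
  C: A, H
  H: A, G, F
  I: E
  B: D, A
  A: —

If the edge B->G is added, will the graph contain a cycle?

Adding B→G creates a cycle iff G can already reach B.
Explore from G: no path reaches B. The graph stays acyclic.

No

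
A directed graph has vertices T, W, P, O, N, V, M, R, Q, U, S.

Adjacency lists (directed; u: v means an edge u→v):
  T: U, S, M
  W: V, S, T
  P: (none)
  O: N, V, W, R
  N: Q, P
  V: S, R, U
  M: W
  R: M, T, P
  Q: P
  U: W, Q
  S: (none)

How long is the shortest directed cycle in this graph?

3

For each vertex v, BFS finds the shortest path from v back to v.
The shortest such closed walk is V → U → W → V, length 3.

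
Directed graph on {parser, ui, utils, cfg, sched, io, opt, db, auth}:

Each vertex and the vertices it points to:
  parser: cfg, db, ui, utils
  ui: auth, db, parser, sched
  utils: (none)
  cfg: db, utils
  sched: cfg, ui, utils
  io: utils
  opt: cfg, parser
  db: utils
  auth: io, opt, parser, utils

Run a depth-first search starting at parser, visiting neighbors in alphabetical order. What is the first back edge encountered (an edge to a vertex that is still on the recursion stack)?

opt->parser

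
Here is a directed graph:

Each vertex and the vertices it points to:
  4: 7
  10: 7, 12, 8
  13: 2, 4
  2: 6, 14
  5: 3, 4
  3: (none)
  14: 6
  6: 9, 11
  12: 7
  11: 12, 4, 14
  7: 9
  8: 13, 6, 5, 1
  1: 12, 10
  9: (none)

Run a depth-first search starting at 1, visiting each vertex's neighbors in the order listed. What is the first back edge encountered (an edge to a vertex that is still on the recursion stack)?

14->6

DFS from 1 (visiting each vertex's neighbors in the order listed); mark gray on enter, black on exit:
1 gray
  12 gray
    7 gray
      9 gray
      9 black
    7 black
  12 black
  10 gray
    10→7: 7 black — skip
    10→12: 12 black — skip
    8 gray
      13 gray
        2 gray
          6 gray
            6→9: 9 black — skip
            11 gray
              11→12: 12 black — skip
              4 gray
                4→7: 7 black — skip
              4 black
              14 gray
                14→6: 6 is gray → back edge
First back edge: 14 → 6.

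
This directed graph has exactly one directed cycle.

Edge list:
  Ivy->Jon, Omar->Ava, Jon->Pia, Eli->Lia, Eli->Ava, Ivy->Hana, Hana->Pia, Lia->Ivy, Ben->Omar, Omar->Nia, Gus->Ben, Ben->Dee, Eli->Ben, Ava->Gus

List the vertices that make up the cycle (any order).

DFS with gray/black marking from Ava:
Ava gray
  Gus gray
    Ben gray
      Omar gray
        Omar→Ava: Ava is gray → back edge
Back edge closes the cycle Ava → Gus → Ben → Omar → Ava; its vertices are {Ava, Ben, Gus, Omar}.

Ava, Ben, Gus, Omar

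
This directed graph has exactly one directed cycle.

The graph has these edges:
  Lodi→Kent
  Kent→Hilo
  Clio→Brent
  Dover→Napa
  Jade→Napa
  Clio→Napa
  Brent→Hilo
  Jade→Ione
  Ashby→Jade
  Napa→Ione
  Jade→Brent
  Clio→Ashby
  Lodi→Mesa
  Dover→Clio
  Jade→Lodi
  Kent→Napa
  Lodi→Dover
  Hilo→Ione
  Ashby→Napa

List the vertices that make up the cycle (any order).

DFS with gray/black marking from Lodi:
Lodi gray
  Dover gray
    Napa gray
      Ione gray
      Ione black
    Napa black
    Clio gray
      Clio→Napa: Napa black — skip
      Ashby gray
        Ashby→Napa: Napa black — skip
        Jade gray
          Brent gray
            Hilo gray
              Hilo→Ione: Ione black — skip
            Hilo black
          Brent black
          Jade→Ione: Ione black — skip
          Jade→Lodi: Lodi is gray → back edge
Back edge closes the cycle Lodi → Dover → Clio → Ashby → Jade → Lodi; its vertices are {Clio, Jade, Lodi, Ashby, Dover}.

Clio, Jade, Lodi, Ashby, Dover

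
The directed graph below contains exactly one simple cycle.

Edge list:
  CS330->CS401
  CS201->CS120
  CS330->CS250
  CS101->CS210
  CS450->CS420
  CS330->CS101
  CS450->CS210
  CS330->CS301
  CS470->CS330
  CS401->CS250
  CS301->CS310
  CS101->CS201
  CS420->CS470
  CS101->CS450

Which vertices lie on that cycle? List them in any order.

DFS with gray/black marking from CS330:
CS330 gray
  CS401 gray
    CS250 gray
    CS250 black
  CS401 black
  CS301 gray
    CS310 gray
    CS310 black
  CS301 black
  CS101 gray
    CS201 gray
      CS120 gray
      CS120 black
    CS201 black
    CS450 gray
      CS210 gray
      CS210 black
      CS420 gray
        CS470 gray
          CS470→CS330: CS330 is gray → back edge
Back edge closes the cycle CS330 → CS101 → CS450 → CS420 → CS470 → CS330; its vertices are {CS101, CS330, CS420, CS450, CS470}.

CS101, CS330, CS420, CS450, CS470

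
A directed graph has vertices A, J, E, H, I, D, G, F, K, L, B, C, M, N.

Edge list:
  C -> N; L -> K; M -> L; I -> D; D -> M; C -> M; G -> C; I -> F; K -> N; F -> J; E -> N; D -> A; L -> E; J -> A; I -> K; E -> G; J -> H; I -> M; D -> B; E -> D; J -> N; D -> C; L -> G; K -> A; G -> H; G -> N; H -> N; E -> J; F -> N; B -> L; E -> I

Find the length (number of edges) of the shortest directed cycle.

4

For each vertex v, BFS finds the shortest path from v back to v.
The shortest such closed walk is E → I → M → L → E, length 4.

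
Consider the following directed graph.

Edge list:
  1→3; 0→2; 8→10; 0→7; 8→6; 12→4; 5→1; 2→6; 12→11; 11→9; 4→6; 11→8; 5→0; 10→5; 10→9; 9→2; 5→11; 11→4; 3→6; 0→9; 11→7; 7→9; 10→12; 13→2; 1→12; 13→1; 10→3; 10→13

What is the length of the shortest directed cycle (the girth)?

For each vertex v, BFS finds the shortest path from v back to v.
The shortest such closed walk is 10 → 12 → 11 → 8 → 10, length 4.

4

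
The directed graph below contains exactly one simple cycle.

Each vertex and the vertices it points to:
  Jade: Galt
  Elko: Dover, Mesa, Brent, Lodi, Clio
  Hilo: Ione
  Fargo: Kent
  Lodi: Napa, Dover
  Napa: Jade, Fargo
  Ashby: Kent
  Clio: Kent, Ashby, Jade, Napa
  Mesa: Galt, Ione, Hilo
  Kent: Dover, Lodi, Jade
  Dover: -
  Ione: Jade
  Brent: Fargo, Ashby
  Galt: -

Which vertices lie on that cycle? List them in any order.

DFS with gray/black marking from Napa:
Napa gray
  Jade gray
    Galt gray
    Galt black
  Jade black
  Fargo gray
    Kent gray
      Dover gray
      Dover black
      Lodi gray
        Lodi→Napa: Napa is gray → back edge
Back edge closes the cycle Napa → Fargo → Kent → Lodi → Napa; its vertices are {Kent, Lodi, Napa, Fargo}.

Kent, Lodi, Napa, Fargo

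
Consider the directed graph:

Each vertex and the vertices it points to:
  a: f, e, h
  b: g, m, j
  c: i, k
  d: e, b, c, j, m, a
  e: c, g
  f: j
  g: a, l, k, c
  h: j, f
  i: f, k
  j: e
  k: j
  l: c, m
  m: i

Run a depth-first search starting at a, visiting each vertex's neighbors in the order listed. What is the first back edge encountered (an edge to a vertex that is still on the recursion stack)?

DFS from a (visiting each vertex's neighbors in the order listed); mark gray on enter, black on exit:
a gray
  f gray
    j gray
      e gray
        c gray
          i gray
            i→f: f is gray → back edge
First back edge: i → f.

i->f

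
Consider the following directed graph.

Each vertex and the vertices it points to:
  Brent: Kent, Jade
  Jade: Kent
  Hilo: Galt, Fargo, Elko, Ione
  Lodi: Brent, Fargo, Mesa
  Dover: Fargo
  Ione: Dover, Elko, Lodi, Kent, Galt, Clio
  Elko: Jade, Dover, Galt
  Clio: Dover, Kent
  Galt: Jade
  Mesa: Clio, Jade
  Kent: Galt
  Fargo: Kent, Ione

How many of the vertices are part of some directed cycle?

10

A vertex is on a directed cycle iff it belongs to a strongly connected component of size ≥ 2 (or has a self-loop).
The vertices on cycles are {Clio, Elko, Galt, Ione, Jade, Kent, Lodi, Mesa, Dover, Fargo} — 10 in total.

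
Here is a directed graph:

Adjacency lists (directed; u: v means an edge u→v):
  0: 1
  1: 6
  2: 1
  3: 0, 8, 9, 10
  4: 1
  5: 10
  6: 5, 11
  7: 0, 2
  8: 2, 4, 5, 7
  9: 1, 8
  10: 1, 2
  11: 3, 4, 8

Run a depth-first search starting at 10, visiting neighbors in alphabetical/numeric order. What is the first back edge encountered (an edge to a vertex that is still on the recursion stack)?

DFS from 10 (visiting neighbors in alphabetical/numeric order); mark gray on enter, black on exit:
10 gray
  1 gray
    6 gray
      5 gray
        5→10: 10 is gray → back edge
First back edge: 5 → 10.

5->10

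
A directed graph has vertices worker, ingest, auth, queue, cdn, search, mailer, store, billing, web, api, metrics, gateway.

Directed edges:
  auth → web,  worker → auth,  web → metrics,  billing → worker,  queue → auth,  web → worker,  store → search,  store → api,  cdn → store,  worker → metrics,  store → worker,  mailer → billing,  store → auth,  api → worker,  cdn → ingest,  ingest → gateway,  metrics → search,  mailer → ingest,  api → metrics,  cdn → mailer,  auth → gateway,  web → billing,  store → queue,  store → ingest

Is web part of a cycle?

Yes

web is on a cycle iff web can reach itself via ≥1 edge.
web → worker → auth → web — yes.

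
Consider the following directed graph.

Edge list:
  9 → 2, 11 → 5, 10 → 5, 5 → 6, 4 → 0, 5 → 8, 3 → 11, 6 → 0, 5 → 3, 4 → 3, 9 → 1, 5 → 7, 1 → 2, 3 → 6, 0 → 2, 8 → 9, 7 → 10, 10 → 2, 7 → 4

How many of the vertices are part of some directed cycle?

6

A vertex is on a directed cycle iff it belongs to a strongly connected component of size ≥ 2 (or has a self-loop).
The vertices on cycles are {3, 4, 5, 7, 10, 11} — 6 in total.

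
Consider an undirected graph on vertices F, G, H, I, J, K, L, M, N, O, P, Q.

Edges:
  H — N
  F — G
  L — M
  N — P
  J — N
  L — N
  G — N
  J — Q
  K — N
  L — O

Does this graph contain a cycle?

DFS, tracking each vertex's parent; an edge to a visited non-parent vertex closes a cycle.
Start from Q:
visit Q (parent –)
  visit J (parent Q)
    visit N (parent J)
      visit G (parent N)
        visit F (parent G)
          F–G: parent, skip
        G–N: parent, skip
      visit K (parent N)
        K–N: parent, skip
      visit H (parent N)
        H–N: parent, skip
      visit L (parent N)
        visit M (parent L)
          M–L: parent, skip
        L–N: parent, skip
        visit O (parent L)
          O–L: parent, skip
      visit P (parent N)
        P–N: parent, skip
      N–J: parent, skip
    J–Q: parent, skip
visit I (parent –)
No non-parent visited neighbor found — the graph is a forest.

No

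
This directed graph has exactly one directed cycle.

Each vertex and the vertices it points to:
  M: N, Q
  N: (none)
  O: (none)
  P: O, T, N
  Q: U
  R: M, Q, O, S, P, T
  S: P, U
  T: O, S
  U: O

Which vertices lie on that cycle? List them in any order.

P, S, T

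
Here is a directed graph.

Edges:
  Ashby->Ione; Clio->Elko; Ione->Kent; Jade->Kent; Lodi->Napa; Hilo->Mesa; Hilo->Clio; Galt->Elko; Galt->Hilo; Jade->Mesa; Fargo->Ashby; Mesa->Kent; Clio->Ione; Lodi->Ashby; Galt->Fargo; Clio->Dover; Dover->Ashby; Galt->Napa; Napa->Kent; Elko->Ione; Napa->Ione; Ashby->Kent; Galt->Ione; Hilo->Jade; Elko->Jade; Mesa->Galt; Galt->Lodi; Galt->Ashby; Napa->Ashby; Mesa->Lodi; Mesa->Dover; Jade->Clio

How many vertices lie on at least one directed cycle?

6

A vertex is on a directed cycle iff it belongs to a strongly connected component of size ≥ 2 (or has a self-loop).
The vertices on cycles are {Clio, Elko, Galt, Hilo, Jade, Mesa} — 6 in total.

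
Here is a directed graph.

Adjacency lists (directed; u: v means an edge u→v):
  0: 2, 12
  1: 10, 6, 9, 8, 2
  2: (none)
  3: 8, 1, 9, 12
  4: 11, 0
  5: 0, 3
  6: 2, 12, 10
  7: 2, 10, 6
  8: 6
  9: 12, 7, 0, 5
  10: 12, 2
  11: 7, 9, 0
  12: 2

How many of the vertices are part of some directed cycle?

4

A vertex is on a directed cycle iff it belongs to a strongly connected component of size ≥ 2 (or has a self-loop).
The vertices on cycles are {1, 3, 5, 9} — 4 in total.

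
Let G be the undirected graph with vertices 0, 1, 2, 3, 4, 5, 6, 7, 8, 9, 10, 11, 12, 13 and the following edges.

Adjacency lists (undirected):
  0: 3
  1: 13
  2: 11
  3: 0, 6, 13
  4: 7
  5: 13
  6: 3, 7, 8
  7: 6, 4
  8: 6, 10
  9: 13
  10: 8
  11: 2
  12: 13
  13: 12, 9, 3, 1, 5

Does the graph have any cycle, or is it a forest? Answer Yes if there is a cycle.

DFS, tracking each vertex's parent; an edge to a visited non-parent vertex closes a cycle.
Start from 5:
visit 5 (parent –)
  visit 13 (parent 5)
    visit 12 (parent 13)
      12–13: parent, skip
    visit 9 (parent 13)
      9–13: parent, skip
    visit 3 (parent 13)
      visit 0 (parent 3)
        0–3: parent, skip
      visit 6 (parent 3)
        6–3: parent, skip
        visit 7 (parent 6)
          7–6: parent, skip
          visit 4 (parent 7)
            4–7: parent, skip
        visit 8 (parent 6)
          8–6: parent, skip
          visit 10 (parent 8)
            10–8: parent, skip
      3–13: parent, skip
    visit 1 (parent 13)
      1–13: parent, skip
    13–5: parent, skip
visit 2 (parent –)
  visit 11 (parent 2)
    11–2: parent, skip
No non-parent visited neighbor found — the graph is a forest.

No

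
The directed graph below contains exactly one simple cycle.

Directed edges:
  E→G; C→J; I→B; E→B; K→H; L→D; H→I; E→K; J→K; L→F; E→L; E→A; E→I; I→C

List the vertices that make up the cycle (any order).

C, H, I, J, K

DFS with gray/black marking from I:
I gray
  C gray
    J gray
      K gray
        H gray
          H→I: I is gray → back edge
Back edge closes the cycle I → C → J → K → H → I; its vertices are {C, H, I, J, K}.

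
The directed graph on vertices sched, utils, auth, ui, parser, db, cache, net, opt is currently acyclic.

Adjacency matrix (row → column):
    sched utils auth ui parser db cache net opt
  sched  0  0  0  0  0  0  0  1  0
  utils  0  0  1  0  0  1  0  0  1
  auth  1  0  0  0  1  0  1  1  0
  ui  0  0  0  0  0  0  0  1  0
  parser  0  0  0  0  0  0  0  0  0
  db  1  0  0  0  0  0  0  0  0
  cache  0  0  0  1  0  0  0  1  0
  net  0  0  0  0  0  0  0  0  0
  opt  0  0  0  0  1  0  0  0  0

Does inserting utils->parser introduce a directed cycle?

No

Adding utils→parser creates a cycle iff parser can already reach utils.
Explore from parser: no path reaches utils. The graph stays acyclic.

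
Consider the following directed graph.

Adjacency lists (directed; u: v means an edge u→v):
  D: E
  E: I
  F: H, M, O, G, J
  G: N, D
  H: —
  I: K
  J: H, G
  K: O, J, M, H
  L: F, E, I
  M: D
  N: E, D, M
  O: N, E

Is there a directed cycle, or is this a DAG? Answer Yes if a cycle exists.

DFS with white/gray/black marking, starting from D:
D gray
  E gray
    I gray
      K gray
        O gray
          N gray
            N→E: E is gray → back edge
Back edge found, so a cycle exists: E → I → K → O → N → E.

Yes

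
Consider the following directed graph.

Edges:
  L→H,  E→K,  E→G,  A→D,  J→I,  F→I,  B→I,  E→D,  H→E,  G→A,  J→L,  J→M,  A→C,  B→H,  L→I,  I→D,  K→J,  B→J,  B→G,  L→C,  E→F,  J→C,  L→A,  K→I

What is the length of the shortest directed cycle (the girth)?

5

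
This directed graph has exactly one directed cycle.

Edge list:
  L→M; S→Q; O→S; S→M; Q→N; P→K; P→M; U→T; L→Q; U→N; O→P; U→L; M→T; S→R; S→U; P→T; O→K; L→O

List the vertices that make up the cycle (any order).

L, O, S, U

DFS with gray/black marking from U:
U gray
  T gray
  T black
  N gray
  N black
  L gray
    O gray
      S gray
        Q gray
          Q→N: N black — skip
        Q black
        M gray
          M→T: T black — skip
        M black
        S→U: U is gray → back edge
Back edge closes the cycle U → L → O → S → U; its vertices are {L, O, S, U}.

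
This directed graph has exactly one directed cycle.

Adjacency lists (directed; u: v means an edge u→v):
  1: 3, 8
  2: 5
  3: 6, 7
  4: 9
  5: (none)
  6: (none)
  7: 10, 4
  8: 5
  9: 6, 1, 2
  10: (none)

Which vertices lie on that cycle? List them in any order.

1, 3, 4, 7, 9

DFS with gray/black marking from 9:
9 gray
  6 gray
  6 black
  1 gray
    3 gray
      3→6: 6 black — skip
      7 gray
        10 gray
        10 black
        4 gray
          4→9: 9 is gray → back edge
Back edge closes the cycle 9 → 1 → 3 → 7 → 4 → 9; its vertices are {1, 3, 4, 7, 9}.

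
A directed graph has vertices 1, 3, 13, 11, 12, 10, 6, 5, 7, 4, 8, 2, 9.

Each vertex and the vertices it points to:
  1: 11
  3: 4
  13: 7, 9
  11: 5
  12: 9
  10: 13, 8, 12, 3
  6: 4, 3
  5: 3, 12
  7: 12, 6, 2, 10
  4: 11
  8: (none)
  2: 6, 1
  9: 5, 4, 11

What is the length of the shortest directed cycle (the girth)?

For each vertex v, BFS finds the shortest path from v back to v.
The shortest such closed walk is 7 → 10 → 13 → 7, length 3.

3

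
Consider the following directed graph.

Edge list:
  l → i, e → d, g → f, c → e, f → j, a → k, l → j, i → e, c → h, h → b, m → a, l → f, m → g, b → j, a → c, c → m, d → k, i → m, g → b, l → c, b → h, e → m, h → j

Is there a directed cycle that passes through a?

a is on a cycle iff a can reach itself via ≥1 edge.
a → c → m → a — yes.

Yes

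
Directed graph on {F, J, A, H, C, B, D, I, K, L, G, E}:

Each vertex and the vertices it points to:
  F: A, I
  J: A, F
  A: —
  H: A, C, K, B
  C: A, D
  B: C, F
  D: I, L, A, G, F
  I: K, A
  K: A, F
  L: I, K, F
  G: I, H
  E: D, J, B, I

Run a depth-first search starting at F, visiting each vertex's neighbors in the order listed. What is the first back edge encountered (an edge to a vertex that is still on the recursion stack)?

DFS from F (visiting each vertex's neighbors in the order listed); mark gray on enter, black on exit:
F gray
  A gray
  A black
  I gray
    K gray
      K→A: A black — skip
      K→F: F is gray → back edge
First back edge: K → F.

K→F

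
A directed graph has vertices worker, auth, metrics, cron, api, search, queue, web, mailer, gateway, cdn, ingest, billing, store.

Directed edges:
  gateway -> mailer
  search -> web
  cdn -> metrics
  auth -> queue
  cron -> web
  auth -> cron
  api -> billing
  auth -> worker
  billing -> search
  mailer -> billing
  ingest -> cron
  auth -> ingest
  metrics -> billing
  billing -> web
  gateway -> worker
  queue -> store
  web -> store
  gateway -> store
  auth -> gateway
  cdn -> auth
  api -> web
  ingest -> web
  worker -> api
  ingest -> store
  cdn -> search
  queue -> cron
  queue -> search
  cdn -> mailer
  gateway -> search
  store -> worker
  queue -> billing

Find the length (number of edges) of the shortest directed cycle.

For each vertex v, BFS finds the shortest path from v back to v.
The shortest such closed walk is worker → api → web → store → worker, length 4.

4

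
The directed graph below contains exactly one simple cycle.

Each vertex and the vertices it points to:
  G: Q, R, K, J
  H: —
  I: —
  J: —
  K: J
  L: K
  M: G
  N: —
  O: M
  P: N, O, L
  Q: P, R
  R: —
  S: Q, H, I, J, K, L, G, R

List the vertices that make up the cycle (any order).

DFS with gray/black marking from Q:
Q gray
  P gray
    N gray
    N black
    O gray
      M gray
        G gray
          G→Q: Q is gray → back edge
Back edge closes the cycle Q → P → O → M → G → Q; its vertices are {G, M, O, P, Q}.

G, M, O, P, Q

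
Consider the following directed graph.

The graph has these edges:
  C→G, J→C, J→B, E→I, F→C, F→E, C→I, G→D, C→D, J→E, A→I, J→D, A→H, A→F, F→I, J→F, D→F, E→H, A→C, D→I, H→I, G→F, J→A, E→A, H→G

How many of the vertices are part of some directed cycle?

7

A vertex is on a directed cycle iff it belongs to a strongly connected component of size ≥ 2 (or has a self-loop).
The vertices on cycles are {A, C, D, E, F, G, H} — 7 in total.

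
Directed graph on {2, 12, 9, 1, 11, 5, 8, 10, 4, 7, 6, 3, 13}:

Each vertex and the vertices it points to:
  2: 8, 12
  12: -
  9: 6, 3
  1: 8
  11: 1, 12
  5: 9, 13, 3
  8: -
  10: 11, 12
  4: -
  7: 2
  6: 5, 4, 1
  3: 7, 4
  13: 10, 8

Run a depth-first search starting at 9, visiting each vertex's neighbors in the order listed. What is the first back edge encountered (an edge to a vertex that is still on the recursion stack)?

5→9

DFS from 9 (visiting each vertex's neighbors in the order listed); mark gray on enter, black on exit:
9 gray
  6 gray
    5 gray
      5→9: 9 is gray → back edge
First back edge: 5 → 9.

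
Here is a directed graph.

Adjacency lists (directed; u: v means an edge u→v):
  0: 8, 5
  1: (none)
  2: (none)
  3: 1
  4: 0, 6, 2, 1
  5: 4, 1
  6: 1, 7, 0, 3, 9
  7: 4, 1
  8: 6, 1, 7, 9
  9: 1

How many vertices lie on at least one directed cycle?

A vertex is on a directed cycle iff it belongs to a strongly connected component of size ≥ 2 (or has a self-loop).
The vertices on cycles are {0, 4, 5, 6, 7, 8} — 6 in total.

6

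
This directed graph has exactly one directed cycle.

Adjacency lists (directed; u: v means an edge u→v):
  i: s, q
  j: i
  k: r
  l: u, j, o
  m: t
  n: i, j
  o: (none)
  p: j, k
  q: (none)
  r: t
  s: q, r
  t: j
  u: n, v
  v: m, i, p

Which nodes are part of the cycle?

i, j, r, s, t

DFS with gray/black marking from j:
j gray
  i gray
    s gray
      q gray
      q black
      r gray
        t gray
          t→j: j is gray → back edge
Back edge closes the cycle j → i → s → r → t → j; its vertices are {i, j, r, s, t}.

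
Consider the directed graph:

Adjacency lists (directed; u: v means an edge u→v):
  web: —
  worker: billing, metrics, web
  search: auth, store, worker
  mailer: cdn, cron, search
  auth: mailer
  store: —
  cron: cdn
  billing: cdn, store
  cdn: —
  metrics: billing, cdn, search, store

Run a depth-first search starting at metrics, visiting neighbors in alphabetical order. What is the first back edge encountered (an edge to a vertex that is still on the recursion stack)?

mailer->search

DFS from metrics (visiting neighbors in alphabetical order); mark gray on enter, black on exit:
metrics gray
  billing gray
    cdn gray
    cdn black
    store gray
    store black
  billing black
  metrics→cdn: cdn black — skip
  search gray
    auth gray
      mailer gray
        mailer→cdn: cdn black — skip
        cron gray
          cron→cdn: cdn black — skip
        cron black
        mailer→search: search is gray → back edge
First back edge: mailer → search.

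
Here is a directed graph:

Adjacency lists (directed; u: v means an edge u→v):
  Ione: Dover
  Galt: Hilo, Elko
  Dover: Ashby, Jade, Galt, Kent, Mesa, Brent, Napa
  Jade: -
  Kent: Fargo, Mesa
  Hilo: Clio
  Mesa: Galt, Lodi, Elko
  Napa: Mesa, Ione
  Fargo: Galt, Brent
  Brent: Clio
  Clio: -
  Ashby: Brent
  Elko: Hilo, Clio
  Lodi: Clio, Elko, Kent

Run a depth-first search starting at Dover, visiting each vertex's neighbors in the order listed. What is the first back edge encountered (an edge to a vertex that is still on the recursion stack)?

DFS from Dover (visiting each vertex's neighbors in the order listed); mark gray on enter, black on exit:
Dover gray
  Ashby gray
    Brent gray
      Clio gray
      Clio black
    Brent black
  Ashby black
  Jade gray
  Jade black
  Galt gray
    Hilo gray
      Hilo→Clio: Clio black — skip
    Hilo black
    Elko gray
      Elko→Hilo: Hilo black — skip
      Elko→Clio: Clio black — skip
    Elko black
  Galt black
  Kent gray
    Fargo gray
      Fargo→Galt: Galt black — skip
      Fargo→Brent: Brent black — skip
    Fargo black
    Mesa gray
      Mesa→Galt: Galt black — skip
      Lodi gray
        Lodi→Clio: Clio black — skip
        Lodi→Elko: Elko black — skip
        Lodi→Kent: Kent is gray → back edge
First back edge: Lodi → Kent.

Lodi→Kent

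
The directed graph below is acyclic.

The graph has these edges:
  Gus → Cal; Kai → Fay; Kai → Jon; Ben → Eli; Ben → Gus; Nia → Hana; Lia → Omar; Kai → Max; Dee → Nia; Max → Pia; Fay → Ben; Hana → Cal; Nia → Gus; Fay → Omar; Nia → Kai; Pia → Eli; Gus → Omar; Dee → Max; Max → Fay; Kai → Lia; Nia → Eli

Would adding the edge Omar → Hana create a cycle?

No

Adding Omar→Hana creates a cycle iff Hana can already reach Omar.
Explore from Hana: no path reaches Omar. The graph stays acyclic.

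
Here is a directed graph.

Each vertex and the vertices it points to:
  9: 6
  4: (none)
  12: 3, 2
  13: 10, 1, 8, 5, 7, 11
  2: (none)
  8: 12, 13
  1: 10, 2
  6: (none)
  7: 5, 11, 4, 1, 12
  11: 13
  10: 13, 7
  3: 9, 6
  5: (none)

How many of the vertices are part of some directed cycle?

6

A vertex is on a directed cycle iff it belongs to a strongly connected component of size ≥ 2 (or has a self-loop).
The vertices on cycles are {1, 7, 8, 10, 11, 13} — 6 in total.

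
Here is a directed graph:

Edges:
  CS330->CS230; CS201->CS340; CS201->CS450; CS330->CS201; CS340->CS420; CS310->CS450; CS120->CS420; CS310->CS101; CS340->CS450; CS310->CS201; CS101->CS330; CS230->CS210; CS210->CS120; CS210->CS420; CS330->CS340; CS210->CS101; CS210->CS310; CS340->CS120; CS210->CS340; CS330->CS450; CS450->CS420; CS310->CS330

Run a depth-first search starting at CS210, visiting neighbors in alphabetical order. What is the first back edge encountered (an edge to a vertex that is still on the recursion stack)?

CS230->CS210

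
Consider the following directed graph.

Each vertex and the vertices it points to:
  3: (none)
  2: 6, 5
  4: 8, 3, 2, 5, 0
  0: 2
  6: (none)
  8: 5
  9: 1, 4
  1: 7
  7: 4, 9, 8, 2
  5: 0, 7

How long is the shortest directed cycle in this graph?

For each vertex v, BFS finds the shortest path from v back to v.
The shortest such closed walk is 7 → 8 → 5 → 7, length 3.

3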